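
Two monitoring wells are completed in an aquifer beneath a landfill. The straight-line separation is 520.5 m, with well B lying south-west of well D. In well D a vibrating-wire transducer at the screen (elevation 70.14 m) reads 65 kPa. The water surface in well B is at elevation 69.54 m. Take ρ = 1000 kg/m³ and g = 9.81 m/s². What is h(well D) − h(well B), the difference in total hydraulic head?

Δh ≈ 7.23 m

Pressure head at well D: ψ = P/(ρg) = 65×1000 / (1000 × 9.81) = 6.63 m.
Total head at well D: h = z + ψ = 70.14 + 6.63 = 76.77 m.
Total head at well B: h = 69.54 m (water level in the piezometer is the total head).
Head difference: h(well D) − h(well B) = 76.77 − 69.54 = 7.23 m.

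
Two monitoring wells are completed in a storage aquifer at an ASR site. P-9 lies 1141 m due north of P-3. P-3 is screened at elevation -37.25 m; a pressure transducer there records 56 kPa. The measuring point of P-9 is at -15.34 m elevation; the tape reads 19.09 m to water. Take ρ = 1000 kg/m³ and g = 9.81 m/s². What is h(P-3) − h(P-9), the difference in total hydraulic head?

Pressure head at P-3: ψ = P/(ρg) = 56×1000 / (1000 × 9.81) = 5.71 m.
Total head at P-3: h = z + ψ = -37.25 + 5.71 = -31.54 m.
Total head at P-9: h = -15.34 − 19.09 = -34.43 m.
Head difference: h(P-3) − h(P-9) = -31.54 − (-34.43) = 2.89 m.

Δh ≈ 2.89 m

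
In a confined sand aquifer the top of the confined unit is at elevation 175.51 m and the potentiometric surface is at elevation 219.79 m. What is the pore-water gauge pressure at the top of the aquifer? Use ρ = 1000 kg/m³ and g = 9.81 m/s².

P ≈ 434 kPa

Pressure head at the aquifer top: ψ = h − z = 219.79 − 175.51 = 44.28 m.
P = ρgψ = 1000 × 9.81 × 44.28 = 434387 Pa ≈ 434 kPa.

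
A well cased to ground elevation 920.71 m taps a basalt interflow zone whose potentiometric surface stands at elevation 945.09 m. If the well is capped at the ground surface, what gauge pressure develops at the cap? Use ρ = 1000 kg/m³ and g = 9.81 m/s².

Head above the cap: Δh = 945.09 − 920.71 = 24.38 m.
P = ρgΔh = 1000 × 9.81 × 24.38 = 239168 Pa ≈ 239 kPa.

P ≈ 239 kPa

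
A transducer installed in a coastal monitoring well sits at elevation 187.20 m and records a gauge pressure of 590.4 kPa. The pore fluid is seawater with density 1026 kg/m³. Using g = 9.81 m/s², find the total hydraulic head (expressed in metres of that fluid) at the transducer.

ψ = P/(ρg) = 590.4×1000 / (1026 × 9.81) = 58.66 m.
h = z + ψ = 187.20 + 58.66 = 245.86 m.

h ≈ 245.86 m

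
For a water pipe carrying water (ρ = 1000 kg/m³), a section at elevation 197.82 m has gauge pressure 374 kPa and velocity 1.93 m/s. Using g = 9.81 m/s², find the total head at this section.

h ≈ 236.13 m

Pressure head ψ = P/(ρg) = 374×1000 / (1000 × 9.81) = 38.12 m.
Velocity head = v²/(2g) = 1.93² / (2 × 9.81) = 0.190 m.
h = z + ψ + v²/(2g) = 197.82 + 38.12 + 0.190 = 236.13 m.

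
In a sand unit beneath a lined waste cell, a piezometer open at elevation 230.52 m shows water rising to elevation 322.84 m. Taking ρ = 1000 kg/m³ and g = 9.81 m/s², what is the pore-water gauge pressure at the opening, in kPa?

P ≈ 906 kPa

Pressure head ψ = h − z = 322.84 − 230.52 = 92.32 m.
P = ρgψ = 1000 × 9.81 × 92.32 = 905659 Pa ≈ 906 kPa.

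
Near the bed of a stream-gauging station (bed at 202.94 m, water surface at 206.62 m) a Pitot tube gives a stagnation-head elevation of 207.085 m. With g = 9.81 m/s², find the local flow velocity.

Near the bed, under hydrostatic conditions, the piezometric head (z + ψ) equals the free-surface elevation, 206.62 m.
Velocity head = total − piezometric = 207.085 − 206.62 = 0.465 m.
v = √(2g·h_v) = √(2 × 9.81 × 0.465) = 3.02 m/s.

v ≈ 3.02 m/s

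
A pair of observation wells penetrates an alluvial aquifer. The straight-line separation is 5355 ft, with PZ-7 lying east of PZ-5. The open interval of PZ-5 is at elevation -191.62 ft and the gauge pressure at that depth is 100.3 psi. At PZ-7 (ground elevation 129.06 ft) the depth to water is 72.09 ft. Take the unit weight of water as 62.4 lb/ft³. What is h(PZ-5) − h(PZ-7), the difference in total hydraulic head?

Δh ≈ -17.13 ft

Pressure head at PZ-5: ψ = 144·P/γ = 144 × 100.3 / 62.4 = 231.46 ft.
Total head at PZ-5: h = z + ψ = -191.62 + 231.46 = 39.84 ft.
Total head at PZ-7: h = 129.06 − 72.09 = 56.97 ft.
Head difference: h(PZ-5) − h(PZ-7) = 39.84 − 56.97 = -17.13 ft.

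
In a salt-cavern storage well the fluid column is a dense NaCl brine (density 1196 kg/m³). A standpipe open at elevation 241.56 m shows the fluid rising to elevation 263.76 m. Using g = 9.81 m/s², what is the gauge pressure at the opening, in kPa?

P ≈ 260 kPa

Pressure head ψ = h − z = 263.76 − 241.56 = 22.20 m.
P = ρgψ = 1196 × 9.81 × 22.20 = 260467 Pa ≈ 260 kPa.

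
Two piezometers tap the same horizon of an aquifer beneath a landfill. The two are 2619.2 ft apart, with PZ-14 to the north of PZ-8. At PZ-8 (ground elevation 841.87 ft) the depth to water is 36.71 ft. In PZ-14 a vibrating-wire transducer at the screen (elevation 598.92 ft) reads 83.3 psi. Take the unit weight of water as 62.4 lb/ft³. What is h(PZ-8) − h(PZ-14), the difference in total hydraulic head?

Δh ≈ 14.01 ft

Total head at PZ-8: h = 841.87 − 36.71 = 805.16 ft.
Pressure head at PZ-14: ψ = 144·P/γ = 144 × 83.3 / 62.4 = 192.23 ft.
Total head at PZ-14: h = z + ψ = 598.92 + 192.23 = 791.15 ft.
Head difference: h(PZ-8) − h(PZ-14) = 805.16 − 791.15 = 14.01 ft.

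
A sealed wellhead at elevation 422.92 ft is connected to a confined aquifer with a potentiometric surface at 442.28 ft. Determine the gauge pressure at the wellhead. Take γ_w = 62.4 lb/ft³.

P ≈ 8.39 psi

Head above the cap: Δh = 442.28 − 422.92 = 19.36 ft.
P = γΔh/144 = 62.4 × 19.36 / 144 = 8.39 psi.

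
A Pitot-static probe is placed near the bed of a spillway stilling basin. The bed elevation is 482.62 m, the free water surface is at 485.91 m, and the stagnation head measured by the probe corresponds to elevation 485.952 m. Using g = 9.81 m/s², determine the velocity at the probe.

Near the bed, under hydrostatic conditions, the piezometric head (z + ψ) equals the free-surface elevation, 485.91 m.
Velocity head = total − piezometric = 485.952 − 485.91 = 0.042 m.
v = √(2g·h_v) = √(2 × 9.81 × 0.042) = 0.908 m/s.

v ≈ 0.908 m/s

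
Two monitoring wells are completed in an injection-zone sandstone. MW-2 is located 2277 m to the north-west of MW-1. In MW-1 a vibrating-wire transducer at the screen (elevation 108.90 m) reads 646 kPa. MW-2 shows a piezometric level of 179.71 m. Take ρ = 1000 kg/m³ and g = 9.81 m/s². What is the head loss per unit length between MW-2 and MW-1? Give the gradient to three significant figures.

Pressure head at MW-1: ψ = P/(ρg) = 646×1000 / (1000 × 9.81) = 65.85 m.
Total head at MW-1: h = z + ψ = 108.90 + 65.85 = 174.75 m.
Total head at MW-2: h = 179.71 m (water level in the piezometer is the total head).
Head difference: h(MW-1) − h(MW-2) = 174.75 − 179.71 = -4.96 m.
Hydraulic gradient: i = |Δh| / L = 4.96 / 2277 = 0.00218.

i ≈ 0.00218 m/m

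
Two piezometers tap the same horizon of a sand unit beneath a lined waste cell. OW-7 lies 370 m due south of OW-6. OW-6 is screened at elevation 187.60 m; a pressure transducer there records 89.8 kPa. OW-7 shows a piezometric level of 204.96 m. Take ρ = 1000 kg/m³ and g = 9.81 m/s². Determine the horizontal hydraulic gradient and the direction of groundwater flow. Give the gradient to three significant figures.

i ≈ 0.0222; groundwater flows toward the north

Pressure head at OW-6: ψ = P/(ρg) = 89.8×1000 / (1000 × 9.81) = 9.15 m.
Total head at OW-6: h = z + ψ = 187.60 + 9.15 = 196.75 m.
Total head at OW-7: h = 204.96 m (water level in the piezometer is the total head).
Head difference: h(OW-6) − h(OW-7) = 196.75 − 204.96 = -8.21 m.
Hydraulic gradient: i = |Δh| / L = 8.21 / 370 = 0.0222.
Flow is from higher to lower head: from OW-7 toward OW-6, i.e. toward the north.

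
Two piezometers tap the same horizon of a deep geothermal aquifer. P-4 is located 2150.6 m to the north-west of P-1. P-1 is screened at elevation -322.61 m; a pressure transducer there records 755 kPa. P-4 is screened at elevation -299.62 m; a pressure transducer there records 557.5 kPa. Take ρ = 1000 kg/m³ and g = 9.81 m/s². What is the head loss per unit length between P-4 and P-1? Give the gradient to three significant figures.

Pressure head at P-1: ψ = P/(ρg) = 755×1000 / (1000 × 9.81) = 76.96 m.
Total head at P-1: h = z + ψ = -322.61 + 76.96 = -245.65 m.
Pressure head at P-4: ψ = P/(ρg) = 557.5×1000 / (1000 × 9.81) = 56.83 m.
Total head at P-4: h = z + ψ = -299.62 + 56.83 = -242.79 m.
Head difference: h(P-1) − h(P-4) = -245.65 − (-242.79) = -2.86 m.
Hydraulic gradient: i = |Δh| / L = 2.86 / 2150.6 = 0.00133.

i ≈ 0.00133 m/m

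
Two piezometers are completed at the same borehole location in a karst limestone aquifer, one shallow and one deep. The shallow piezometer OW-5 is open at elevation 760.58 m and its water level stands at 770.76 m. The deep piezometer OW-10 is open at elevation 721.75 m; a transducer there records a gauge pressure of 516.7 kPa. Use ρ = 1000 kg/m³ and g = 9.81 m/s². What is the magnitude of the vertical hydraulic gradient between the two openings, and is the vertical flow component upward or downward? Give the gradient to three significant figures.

|i_v| ≈ 0.0943; vertical flow is upward

Total head at OW-5: h = 770.76 m (water level in the standpipe).
Pressure head at OW-10: ψ = P/(ρg) = 516.7×1000 / (1000 × 9.81) = 52.67 m.
Total head at OW-10: h = z + ψ = 721.75 + 52.67 = 774.42 m.
Δh = h(OW-5) − h(OW-10) = 770.76 − 774.42 = -3.66 m.
Vertical separation Δz = 760.58 − 721.75 = 38.83 m.
|i_v| = |Δh| / Δz = 3.66 / 38.83 = 0.0943.
Head is higher in the deep piezometer, so vertical flow is upward (discharge condition).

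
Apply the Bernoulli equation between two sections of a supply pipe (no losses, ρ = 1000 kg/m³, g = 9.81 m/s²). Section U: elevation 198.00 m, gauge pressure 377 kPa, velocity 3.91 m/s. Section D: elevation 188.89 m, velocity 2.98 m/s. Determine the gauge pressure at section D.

Pressure head at U: ψ₁ = P₁/(ρg) = 377×1000 / (1000 × 9.81) = 38.43 m.
Velocity heads: v₁²/2g = 3.91²/19.62 = 0.779 m; v₂²/2g = 2.98²/19.62 = 0.453 m.
Total head H = z₁ + ψ₁ + v₁²/2g = 198.00 + 38.43 + 0.779 = 237.21 m.
ψ₂ = H − z₂ − v₂²/2g = 237.21 − 188.89 − 0.453 = 47.87 m.
P₂ = ρgψ₂ = 1000 × 9.81 × 47.87 ≈ 470 kPa.

P₂ ≈ 470 kPa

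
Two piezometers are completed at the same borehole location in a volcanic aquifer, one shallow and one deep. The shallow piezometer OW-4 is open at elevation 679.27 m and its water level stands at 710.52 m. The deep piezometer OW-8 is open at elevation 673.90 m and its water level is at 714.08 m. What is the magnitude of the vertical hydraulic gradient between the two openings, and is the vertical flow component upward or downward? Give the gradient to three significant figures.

Total head at OW-4: h = 710.52 m (water level in the standpipe).
Total head at OW-8: h = 714.08 m.
Δh = h(OW-4) − h(OW-8) = 710.52 − 714.08 = -3.56 m.
Vertical separation Δz = 679.27 − 673.90 = 5.37 m.
|i_v| = |Δh| / Δz = 3.56 / 5.37 = 0.663.
Head is higher in the deep piezometer, so vertical flow is upward (discharge condition).

|i_v| ≈ 0.663; vertical flow is upward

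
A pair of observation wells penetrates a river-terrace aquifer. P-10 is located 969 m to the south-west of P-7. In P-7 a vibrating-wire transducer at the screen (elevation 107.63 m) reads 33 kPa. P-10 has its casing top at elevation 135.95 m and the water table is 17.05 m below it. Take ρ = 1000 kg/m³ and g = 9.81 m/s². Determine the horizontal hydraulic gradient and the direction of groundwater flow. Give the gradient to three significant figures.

Pressure head at P-7: ψ = P/(ρg) = 33×1000 / (1000 × 9.81) = 3.36 m.
Total head at P-7: h = z + ψ = 107.63 + 3.36 = 110.99 m.
Total head at P-10: h = 135.95 − 17.05 = 118.90 m.
Head difference: h(P-7) − h(P-10) = 110.99 − 118.90 = -7.91 m.
Hydraulic gradient: i = |Δh| / L = 7.91 / 969 = 0.00816.
Flow is from higher to lower head: from P-10 toward P-7, i.e. toward the north-east.

i ≈ 0.00816; groundwater flows toward the north-east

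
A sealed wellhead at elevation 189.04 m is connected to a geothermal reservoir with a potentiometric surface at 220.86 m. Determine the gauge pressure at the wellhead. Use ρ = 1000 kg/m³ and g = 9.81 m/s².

P ≈ 312 kPa

Head above the cap: Δh = 220.86 − 189.04 = 31.82 m.
P = ρgΔh = 1000 × 9.81 × 31.82 = 312154 Pa ≈ 312 kPa.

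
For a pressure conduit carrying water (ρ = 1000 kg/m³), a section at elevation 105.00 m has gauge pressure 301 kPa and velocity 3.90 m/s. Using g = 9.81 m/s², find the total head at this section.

Pressure head ψ = P/(ρg) = 301×1000 / (1000 × 9.81) = 30.68 m.
Velocity head = v²/(2g) = 3.90² / (2 × 9.81) = 0.775 m.
h = z + ψ + v²/(2g) = 105.00 + 30.68 + 0.775 = 136.46 m.

h ≈ 136.46 m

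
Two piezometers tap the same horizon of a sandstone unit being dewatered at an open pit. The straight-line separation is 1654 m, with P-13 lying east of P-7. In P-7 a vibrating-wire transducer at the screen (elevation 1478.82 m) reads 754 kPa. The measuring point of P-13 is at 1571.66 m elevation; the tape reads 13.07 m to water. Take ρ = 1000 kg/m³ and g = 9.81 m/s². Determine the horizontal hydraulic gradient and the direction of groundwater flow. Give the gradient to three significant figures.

Pressure head at P-7: ψ = P/(ρg) = 754×1000 / (1000 × 9.81) = 76.86 m.
Total head at P-7: h = z + ψ = 1478.82 + 76.86 = 1555.68 m.
Total head at P-13: h = 1571.66 − 13.07 = 1558.59 m.
Head difference: h(P-7) − h(P-13) = 1555.68 − 1558.59 = -2.91 m.
Hydraulic gradient: i = |Δh| / L = 2.91 / 1654 = 0.00176.
Flow is from higher to lower head: from P-13 toward P-7, i.e. toward the west.

i ≈ 0.00176; groundwater flows toward the west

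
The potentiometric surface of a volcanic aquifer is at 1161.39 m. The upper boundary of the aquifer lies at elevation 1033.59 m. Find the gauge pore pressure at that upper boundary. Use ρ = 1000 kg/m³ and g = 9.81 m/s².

P ≈ 1250 kPa

Pressure head at the aquifer top: ψ = h − z = 1161.39 − 1033.59 = 127.80 m.
P = ρgψ = 1000 × 9.81 × 127.80 = 1253718 Pa ≈ 1250 kPa.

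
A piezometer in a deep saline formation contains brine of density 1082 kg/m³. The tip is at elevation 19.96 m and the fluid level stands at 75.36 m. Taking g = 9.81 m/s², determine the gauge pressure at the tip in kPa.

Pressure head ψ = h − z = 75.36 − 19.96 = 55.40 m.
P = ρgψ = 1082 × 9.81 × 55.40 = 588039 Pa ≈ 588 kPa.

P ≈ 588 kPa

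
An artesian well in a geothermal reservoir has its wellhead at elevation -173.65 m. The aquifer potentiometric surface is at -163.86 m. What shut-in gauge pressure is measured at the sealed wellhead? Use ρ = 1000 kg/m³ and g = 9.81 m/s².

Head above the cap: Δh = -163.86 − (-173.65) = 9.79 m.
P = ρgΔh = 1000 × 9.81 × 9.79 = 96040 Pa ≈ 96.0 kPa.

P ≈ 96.0 kPa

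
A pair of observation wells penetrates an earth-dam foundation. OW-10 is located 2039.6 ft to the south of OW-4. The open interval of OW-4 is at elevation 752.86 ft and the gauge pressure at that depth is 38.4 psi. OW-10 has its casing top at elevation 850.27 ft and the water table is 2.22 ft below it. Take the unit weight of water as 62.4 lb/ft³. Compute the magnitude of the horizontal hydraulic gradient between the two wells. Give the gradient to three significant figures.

i ≈ 0.00322

Pressure head at OW-4: ψ = 144·P/γ = 144 × 38.4 / 62.4 = 88.62 ft.
Total head at OW-4: h = z + ψ = 752.86 + 88.62 = 841.48 ft.
Total head at OW-10: h = 850.27 − 2.22 = 848.05 ft.
Head difference: h(OW-4) − h(OW-10) = 841.48 − 848.05 = -6.57 ft.
Hydraulic gradient: i = |Δh| / L = 6.57 / 2039.6 = 0.00322.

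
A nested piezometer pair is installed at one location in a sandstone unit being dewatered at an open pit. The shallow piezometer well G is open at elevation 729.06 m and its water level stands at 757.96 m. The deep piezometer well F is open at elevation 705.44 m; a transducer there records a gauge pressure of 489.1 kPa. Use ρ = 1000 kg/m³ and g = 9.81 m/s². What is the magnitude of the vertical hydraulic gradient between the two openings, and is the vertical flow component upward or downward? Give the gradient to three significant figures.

Total head at well G: h = 757.96 m (water level in the standpipe).
Pressure head at well F: ψ = P/(ρg) = 489.1×1000 / (1000 × 9.81) = 49.86 m.
Total head at well F: h = z + ψ = 705.44 + 49.86 = 755.30 m.
Δh = h(well G) − h(well F) = 757.96 − 755.30 = 2.66 m.
Vertical separation Δz = 729.06 − 705.44 = 23.62 m.
|i_v| = |Δh| / Δz = 2.66 / 23.62 = 0.113.
Head is higher in the shallow piezometer, so vertical flow is downward (recharge condition).

|i_v| ≈ 0.113; vertical flow is downward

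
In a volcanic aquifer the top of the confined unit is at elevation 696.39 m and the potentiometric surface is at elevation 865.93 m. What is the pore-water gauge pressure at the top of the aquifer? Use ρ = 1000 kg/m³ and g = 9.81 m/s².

P ≈ 1660 kPa

Pressure head at the aquifer top: ψ = h − z = 865.93 − 696.39 = 169.54 m.
P = ρgψ = 1000 × 9.81 × 169.54 = 1663187 Pa ≈ 1660 kPa.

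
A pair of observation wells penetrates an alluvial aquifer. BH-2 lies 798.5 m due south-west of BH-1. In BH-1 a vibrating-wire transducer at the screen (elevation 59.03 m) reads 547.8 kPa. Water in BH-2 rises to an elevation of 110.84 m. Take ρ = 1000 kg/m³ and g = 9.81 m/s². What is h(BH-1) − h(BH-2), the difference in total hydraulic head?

Δh ≈ 4.03 m

Pressure head at BH-1: ψ = P/(ρg) = 547.8×1000 / (1000 × 9.81) = 55.84 m.
Total head at BH-1: h = z + ψ = 59.03 + 55.84 = 114.87 m.
Total head at BH-2: h = 110.84 m (water level in the piezometer is the total head).
Head difference: h(BH-1) − h(BH-2) = 114.87 − 110.84 = 4.03 m.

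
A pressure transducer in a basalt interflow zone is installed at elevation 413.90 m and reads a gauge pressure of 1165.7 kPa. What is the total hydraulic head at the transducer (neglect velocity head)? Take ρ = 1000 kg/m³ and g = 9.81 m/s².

h ≈ 532.73 m

ψ = P/(ρg) = 1165.7×1000 / (1000 × 9.81) = 118.83 m.
h = z + ψ = 413.90 + 118.83 = 532.73 m.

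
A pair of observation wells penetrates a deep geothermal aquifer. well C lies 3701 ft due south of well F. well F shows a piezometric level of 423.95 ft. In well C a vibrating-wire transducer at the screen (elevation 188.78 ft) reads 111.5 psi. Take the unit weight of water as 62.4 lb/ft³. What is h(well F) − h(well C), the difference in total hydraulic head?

Δh ≈ -22.14 ft

Total head at well F: h = 423.95 ft (water level in the piezometer is the total head).
Pressure head at well C: ψ = 144·P/γ = 144 × 111.5 / 62.4 = 257.31 ft.
Total head at well C: h = z + ψ = 188.78 + 257.31 = 446.09 ft.
Head difference: h(well F) − h(well C) = 423.95 − 446.09 = -22.14 ft.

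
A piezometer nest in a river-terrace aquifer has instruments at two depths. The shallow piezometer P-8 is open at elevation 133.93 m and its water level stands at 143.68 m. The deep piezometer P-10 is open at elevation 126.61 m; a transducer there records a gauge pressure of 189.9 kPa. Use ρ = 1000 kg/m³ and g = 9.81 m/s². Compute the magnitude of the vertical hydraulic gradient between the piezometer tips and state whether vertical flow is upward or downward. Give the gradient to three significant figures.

Total head at P-8: h = 143.68 m (water level in the standpipe).
Pressure head at P-10: ψ = P/(ρg) = 189.9×1000 / (1000 × 9.81) = 19.36 m.
Total head at P-10: h = z + ψ = 126.61 + 19.36 = 145.97 m.
Δh = h(P-8) − h(P-10) = 143.68 − 145.97 = -2.29 m.
Vertical separation Δz = 133.93 − 126.61 = 7.32 m.
|i_v| = |Δh| / Δz = 2.29 / 7.32 = 0.313.
Head is higher in the deep piezometer, so vertical flow is upward (discharge condition).

|i_v| ≈ 0.313; vertical flow is upward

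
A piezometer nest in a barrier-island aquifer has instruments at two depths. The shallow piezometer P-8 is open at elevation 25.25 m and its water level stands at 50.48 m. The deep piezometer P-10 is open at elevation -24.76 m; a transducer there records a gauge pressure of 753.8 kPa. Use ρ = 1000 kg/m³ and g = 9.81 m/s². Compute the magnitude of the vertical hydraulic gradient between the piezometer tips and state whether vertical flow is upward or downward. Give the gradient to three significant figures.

|i_v| ≈ 0.0320; vertical flow is upward

Total head at P-8: h = 50.48 m (water level in the standpipe).
Pressure head at P-10: ψ = P/(ρg) = 753.8×1000 / (1000 × 9.81) = 76.84 m.
Total head at P-10: h = z + ψ = -24.76 + 76.84 = 52.08 m.
Δh = h(P-8) − h(P-10) = 50.48 − 52.08 = -1.60 m.
Vertical separation Δz = 25.25 − (-24.76) = 50.01 m.
|i_v| = |Δh| / Δz = 1.60 / 50.01 = 0.0320.
Head is higher in the deep piezometer, so vertical flow is upward (discharge condition).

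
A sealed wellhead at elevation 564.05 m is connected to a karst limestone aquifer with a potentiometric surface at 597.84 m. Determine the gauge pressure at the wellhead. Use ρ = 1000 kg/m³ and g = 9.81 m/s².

P ≈ 331 kPa

Head above the cap: Δh = 597.84 − 564.05 = 33.79 m.
P = ρgΔh = 1000 × 9.81 × 33.79 = 331480 Pa ≈ 331 kPa.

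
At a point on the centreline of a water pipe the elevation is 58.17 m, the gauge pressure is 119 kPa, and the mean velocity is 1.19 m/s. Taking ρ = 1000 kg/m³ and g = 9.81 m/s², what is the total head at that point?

h ≈ 70.37 m

Pressure head ψ = P/(ρg) = 119×1000 / (1000 × 9.81) = 12.13 m.
Velocity head = v²/(2g) = 1.19² / (2 × 9.81) = 0.072 m.
h = z + ψ + v²/(2g) = 58.17 + 12.13 + 0.072 = 70.37 m.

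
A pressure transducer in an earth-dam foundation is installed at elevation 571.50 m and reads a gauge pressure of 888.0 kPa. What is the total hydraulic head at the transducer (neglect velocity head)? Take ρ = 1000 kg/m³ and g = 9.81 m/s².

ψ = P/(ρg) = 888.0×1000 / (1000 × 9.81) = 90.52 m.
h = z + ψ = 571.50 + 90.52 = 662.02 m.

h ≈ 662.02 m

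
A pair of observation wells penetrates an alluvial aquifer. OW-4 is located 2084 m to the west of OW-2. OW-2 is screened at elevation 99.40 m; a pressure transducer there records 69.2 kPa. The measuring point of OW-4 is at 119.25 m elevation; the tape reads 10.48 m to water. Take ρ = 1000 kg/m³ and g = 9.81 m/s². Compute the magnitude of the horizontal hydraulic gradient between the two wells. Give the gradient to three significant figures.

Pressure head at OW-2: ψ = P/(ρg) = 69.2×1000 / (1000 × 9.81) = 7.05 m.
Total head at OW-2: h = z + ψ = 99.40 + 7.05 = 106.45 m.
Total head at OW-4: h = 119.25 − 10.48 = 108.77 m.
Head difference: h(OW-2) − h(OW-4) = 106.45 − 108.77 = -2.32 m.
Hydraulic gradient: i = |Δh| / L = 2.32 / 2084 = 0.00111.

i ≈ 0.00111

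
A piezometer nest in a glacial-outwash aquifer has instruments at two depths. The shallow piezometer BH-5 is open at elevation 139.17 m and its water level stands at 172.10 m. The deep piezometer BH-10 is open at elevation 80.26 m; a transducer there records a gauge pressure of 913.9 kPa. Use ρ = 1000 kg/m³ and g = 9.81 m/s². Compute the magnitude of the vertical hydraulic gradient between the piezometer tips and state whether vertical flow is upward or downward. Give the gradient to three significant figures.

Total head at BH-5: h = 172.10 m (water level in the standpipe).
Pressure head at BH-10: ψ = P/(ρg) = 913.9×1000 / (1000 × 9.81) = 93.16 m.
Total head at BH-10: h = z + ψ = 80.26 + 93.16 = 173.42 m.
Δh = h(BH-5) − h(BH-10) = 172.10 − 173.42 = -1.32 m.
Vertical separation Δz = 139.17 − 80.26 = 58.91 m.
|i_v| = |Δh| / Δz = 1.32 / 58.91 = 0.0224.
Head is higher in the deep piezometer, so vertical flow is upward (discharge condition).

|i_v| ≈ 0.0224; vertical flow is upward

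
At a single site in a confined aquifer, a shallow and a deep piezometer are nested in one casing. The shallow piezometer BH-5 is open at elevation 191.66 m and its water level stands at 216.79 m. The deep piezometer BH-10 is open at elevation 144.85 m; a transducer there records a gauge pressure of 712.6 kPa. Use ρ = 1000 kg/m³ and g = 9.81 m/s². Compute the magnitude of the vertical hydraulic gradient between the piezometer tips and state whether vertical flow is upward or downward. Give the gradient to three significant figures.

|i_v| ≈ 0.0150; vertical flow is upward

Total head at BH-5: h = 216.79 m (water level in the standpipe).
Pressure head at BH-10: ψ = P/(ρg) = 712.6×1000 / (1000 × 9.81) = 72.64 m.
Total head at BH-10: h = z + ψ = 144.85 + 72.64 = 217.49 m.
Δh = h(BH-5) − h(BH-10) = 216.79 − 217.49 = -0.70 m.
Vertical separation Δz = 191.66 − 144.85 = 46.81 m.
|i_v| = |Δh| / Δz = 0.70 / 46.81 = 0.0150.
Head is higher in the deep piezometer, so vertical flow is upward (discharge condition).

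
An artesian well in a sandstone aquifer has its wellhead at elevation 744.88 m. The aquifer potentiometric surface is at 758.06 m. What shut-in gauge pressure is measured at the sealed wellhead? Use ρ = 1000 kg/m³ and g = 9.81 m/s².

Head above the cap: Δh = 758.06 − 744.88 = 13.18 m.
P = ρgΔh = 1000 × 9.81 × 13.18 = 129296 Pa ≈ 129 kPa.

P ≈ 129 kPa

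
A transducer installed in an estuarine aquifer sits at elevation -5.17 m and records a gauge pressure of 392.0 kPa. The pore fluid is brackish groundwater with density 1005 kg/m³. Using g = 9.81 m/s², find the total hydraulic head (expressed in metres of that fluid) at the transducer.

ψ = P/(ρg) = 392.0×1000 / (1005 × 9.81) = 39.76 m.
h = z + ψ = -5.17 + 39.76 = 34.59 m.

h ≈ 34.59 m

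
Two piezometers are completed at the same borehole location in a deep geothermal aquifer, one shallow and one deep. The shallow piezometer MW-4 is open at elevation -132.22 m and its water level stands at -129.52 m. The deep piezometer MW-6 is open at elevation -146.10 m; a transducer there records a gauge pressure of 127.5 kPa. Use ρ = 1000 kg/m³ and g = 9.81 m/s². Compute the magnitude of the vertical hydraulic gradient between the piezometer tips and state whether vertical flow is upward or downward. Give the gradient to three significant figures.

Total head at MW-4: h = -129.52 m (water level in the standpipe).
Pressure head at MW-6: ψ = P/(ρg) = 127.5×1000 / (1000 × 9.81) = 13.00 m.
Total head at MW-6: h = z + ψ = -146.10 + 13.00 = -133.10 m.
Δh = h(MW-4) − h(MW-6) = -129.52 − (-133.10) = 3.58 m.
Vertical separation Δz = -132.22 − (-146.10) = 13.88 m.
|i_v| = |Δh| / Δz = 3.58 / 13.88 = 0.258.
Head is higher in the shallow piezometer, so vertical flow is downward (recharge condition).

|i_v| ≈ 0.258; vertical flow is downward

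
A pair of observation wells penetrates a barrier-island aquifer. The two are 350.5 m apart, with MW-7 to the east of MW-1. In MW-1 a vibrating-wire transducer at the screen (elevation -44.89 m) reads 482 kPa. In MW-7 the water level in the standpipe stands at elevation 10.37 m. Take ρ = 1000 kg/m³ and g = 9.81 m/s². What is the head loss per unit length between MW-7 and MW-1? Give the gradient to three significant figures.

Pressure head at MW-1: ψ = P/(ρg) = 482×1000 / (1000 × 9.81) = 49.13 m.
Total head at MW-1: h = z + ψ = -44.89 + 49.13 = 4.24 m.
Total head at MW-7: h = 10.37 m (water level in the piezometer is the total head).
Head difference: h(MW-1) − h(MW-7) = 4.24 − 10.37 = -6.13 m.
Hydraulic gradient: i = |Δh| / L = 6.13 / 350.5 = 0.0175.

i ≈ 0.0175 m/m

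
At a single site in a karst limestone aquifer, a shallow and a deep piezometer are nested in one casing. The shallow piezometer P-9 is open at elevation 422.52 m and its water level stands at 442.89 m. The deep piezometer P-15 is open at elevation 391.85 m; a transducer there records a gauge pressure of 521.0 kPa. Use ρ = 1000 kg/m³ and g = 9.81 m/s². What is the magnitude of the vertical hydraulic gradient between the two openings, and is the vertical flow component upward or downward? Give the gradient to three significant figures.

|i_v| ≈ 0.0675; vertical flow is upward

Total head at P-9: h = 442.89 m (water level in the standpipe).
Pressure head at P-15: ψ = P/(ρg) = 521.0×1000 / (1000 × 9.81) = 53.11 m.
Total head at P-15: h = z + ψ = 391.85 + 53.11 = 444.96 m.
Δh = h(P-9) − h(P-15) = 442.89 − 444.96 = -2.07 m.
Vertical separation Δz = 422.52 − 391.85 = 30.67 m.
|i_v| = |Δh| / Δz = 2.07 / 30.67 = 0.0675.
Head is higher in the deep piezometer, so vertical flow is upward (discharge condition).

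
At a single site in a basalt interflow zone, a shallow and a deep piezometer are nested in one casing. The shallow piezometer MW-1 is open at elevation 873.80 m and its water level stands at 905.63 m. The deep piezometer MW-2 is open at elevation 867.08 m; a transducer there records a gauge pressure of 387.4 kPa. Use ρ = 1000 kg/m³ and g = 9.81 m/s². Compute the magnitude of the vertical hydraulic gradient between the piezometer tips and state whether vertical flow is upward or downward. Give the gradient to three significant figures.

Total head at MW-1: h = 905.63 m (water level in the standpipe).
Pressure head at MW-2: ψ = P/(ρg) = 387.4×1000 / (1000 × 9.81) = 39.49 m.
Total head at MW-2: h = z + ψ = 867.08 + 39.49 = 906.57 m.
Δh = h(MW-1) − h(MW-2) = 905.63 − 906.57 = -0.94 m.
Vertical separation Δz = 873.80 − 867.08 = 6.72 m.
|i_v| = |Δh| / Δz = 0.94 / 6.72 = 0.140.
Head is higher in the deep piezometer, so vertical flow is upward (discharge condition).

|i_v| ≈ 0.140; vertical flow is upward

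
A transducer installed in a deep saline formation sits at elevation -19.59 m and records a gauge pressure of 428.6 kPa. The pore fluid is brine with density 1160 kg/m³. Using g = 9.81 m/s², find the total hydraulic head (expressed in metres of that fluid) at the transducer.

ψ = P/(ρg) = 428.6×1000 / (1160 × 9.81) = 37.66 m.
h = z + ψ = -19.59 + 37.66 = 18.07 m.

h ≈ 18.07 m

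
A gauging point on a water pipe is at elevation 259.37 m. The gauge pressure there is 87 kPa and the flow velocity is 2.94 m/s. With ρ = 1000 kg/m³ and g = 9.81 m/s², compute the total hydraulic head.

Pressure head ψ = P/(ρg) = 87×1000 / (1000 × 9.81) = 8.87 m.
Velocity head = v²/(2g) = 2.94² / (2 × 9.81) = 0.441 m.
h = z + ψ + v²/(2g) = 259.37 + 8.87 + 0.441 = 268.68 m.

h ≈ 268.68 m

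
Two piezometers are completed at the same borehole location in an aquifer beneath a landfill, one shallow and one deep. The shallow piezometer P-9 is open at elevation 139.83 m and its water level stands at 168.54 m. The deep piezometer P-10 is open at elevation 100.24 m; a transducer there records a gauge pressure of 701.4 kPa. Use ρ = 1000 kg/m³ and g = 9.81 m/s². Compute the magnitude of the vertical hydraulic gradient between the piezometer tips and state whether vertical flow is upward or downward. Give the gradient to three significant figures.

|i_v| ≈ 0.0808; vertical flow is upward

Total head at P-9: h = 168.54 m (water level in the standpipe).
Pressure head at P-10: ψ = P/(ρg) = 701.4×1000 / (1000 × 9.81) = 71.50 m.
Total head at P-10: h = z + ψ = 100.24 + 71.50 = 171.74 m.
Δh = h(P-9) − h(P-10) = 168.54 − 171.74 = -3.20 m.
Vertical separation Δz = 139.83 − 100.24 = 39.59 m.
|i_v| = |Δh| / Δz = 3.20 / 39.59 = 0.0808.
Head is higher in the deep piezometer, so vertical flow is upward (discharge condition).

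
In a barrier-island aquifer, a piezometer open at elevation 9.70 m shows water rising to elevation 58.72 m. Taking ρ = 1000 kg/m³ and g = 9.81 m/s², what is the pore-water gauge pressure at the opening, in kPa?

P ≈ 481 kPa

Pressure head ψ = h − z = 58.72 − 9.70 = 49.02 m.
P = ρgψ = 1000 × 9.81 × 49.02 = 480886 Pa ≈ 481 kPa.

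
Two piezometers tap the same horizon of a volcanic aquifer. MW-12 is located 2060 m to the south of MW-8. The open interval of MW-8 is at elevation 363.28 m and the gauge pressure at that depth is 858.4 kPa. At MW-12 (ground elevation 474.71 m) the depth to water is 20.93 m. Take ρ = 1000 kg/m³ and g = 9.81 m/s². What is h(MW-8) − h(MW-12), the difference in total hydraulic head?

Δh ≈ -3.00 m

Pressure head at MW-8: ψ = P/(ρg) = 858.4×1000 / (1000 × 9.81) = 87.50 m.
Total head at MW-8: h = z + ψ = 363.28 + 87.50 = 450.78 m.
Total head at MW-12: h = 474.71 − 20.93 = 453.78 m.
Head difference: h(MW-8) − h(MW-12) = 450.78 − 453.78 = -3.00 m.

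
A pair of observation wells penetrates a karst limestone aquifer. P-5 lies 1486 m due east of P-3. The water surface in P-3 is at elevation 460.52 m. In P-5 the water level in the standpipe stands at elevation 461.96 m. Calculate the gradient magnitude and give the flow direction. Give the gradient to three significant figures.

i ≈ 0.000969; groundwater flows toward the west

Total head at P-3: h = 460.52 m (water level in the piezometer is the total head).
Total head at P-5: h = 461.96 m (water level in the piezometer is the total head).
Head difference: h(P-3) − h(P-5) = 460.52 − 461.96 = -1.44 m.
Hydraulic gradient: i = |Δh| / L = 1.44 / 1486 = 0.000969.
Flow is from higher to lower head: from P-5 toward P-3, i.e. toward the west.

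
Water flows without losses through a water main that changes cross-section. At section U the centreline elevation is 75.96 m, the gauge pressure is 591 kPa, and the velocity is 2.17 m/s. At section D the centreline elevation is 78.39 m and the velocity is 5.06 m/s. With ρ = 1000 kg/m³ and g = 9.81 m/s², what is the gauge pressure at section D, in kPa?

Pressure head at U: ψ₁ = P₁/(ρg) = 591×1000 / (1000 × 9.81) = 60.24 m.
Velocity heads: v₁²/2g = 2.17²/19.62 = 0.240 m; v₂²/2g = 5.06²/19.62 = 1.305 m.
Total head H = z₁ + ψ₁ + v₁²/2g = 75.96 + 60.24 + 0.240 = 136.44 m.
ψ₂ = H − z₂ − v₂²/2g = 136.44 − 78.39 − 1.305 = 56.74 m.
P₂ = ρgψ₂ = 1000 × 9.81 × 56.74 ≈ 557 kPa.

P₂ ≈ 557 kPa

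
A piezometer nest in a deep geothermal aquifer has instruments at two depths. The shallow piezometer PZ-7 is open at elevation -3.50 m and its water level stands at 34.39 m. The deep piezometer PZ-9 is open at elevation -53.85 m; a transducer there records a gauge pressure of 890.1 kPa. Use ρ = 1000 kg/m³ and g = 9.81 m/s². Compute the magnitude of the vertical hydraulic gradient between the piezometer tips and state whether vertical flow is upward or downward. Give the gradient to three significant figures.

Total head at PZ-7: h = 34.39 m (water level in the standpipe).
Pressure head at PZ-9: ψ = P/(ρg) = 890.1×1000 / (1000 × 9.81) = 90.73 m.
Total head at PZ-9: h = z + ψ = -53.85 + 90.73 = 36.88 m.
Δh = h(PZ-7) − h(PZ-9) = 34.39 − 36.88 = -2.49 m.
Vertical separation Δz = -3.50 − (-53.85) = 50.35 m.
|i_v| = |Δh| / Δz = 2.49 / 50.35 = 0.0495.
Head is higher in the deep piezometer, so vertical flow is upward (discharge condition).

|i_v| ≈ 0.0495; vertical flow is upward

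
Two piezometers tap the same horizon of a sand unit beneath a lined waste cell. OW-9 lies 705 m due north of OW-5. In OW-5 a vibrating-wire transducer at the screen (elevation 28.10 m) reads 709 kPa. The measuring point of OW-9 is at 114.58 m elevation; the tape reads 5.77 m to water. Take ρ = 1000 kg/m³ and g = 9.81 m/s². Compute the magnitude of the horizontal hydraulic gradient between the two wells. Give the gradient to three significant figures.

i ≈ 0.0120

Pressure head at OW-5: ψ = P/(ρg) = 709×1000 / (1000 × 9.81) = 72.27 m.
Total head at OW-5: h = z + ψ = 28.10 + 72.27 = 100.37 m.
Total head at OW-9: h = 114.58 − 5.77 = 108.81 m.
Head difference: h(OW-5) − h(OW-9) = 100.37 − 108.81 = -8.44 m.
Hydraulic gradient: i = |Δh| / L = 8.44 / 705 = 0.0120.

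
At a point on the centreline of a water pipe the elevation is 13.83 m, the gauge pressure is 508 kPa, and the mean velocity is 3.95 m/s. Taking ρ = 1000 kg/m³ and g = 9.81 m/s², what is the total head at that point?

h ≈ 66.41 m

Pressure head ψ = P/(ρg) = 508×1000 / (1000 × 9.81) = 51.78 m.
Velocity head = v²/(2g) = 3.95² / (2 × 9.81) = 0.795 m.
h = z + ψ + v²/(2g) = 13.83 + 51.78 + 0.795 = 66.41 m.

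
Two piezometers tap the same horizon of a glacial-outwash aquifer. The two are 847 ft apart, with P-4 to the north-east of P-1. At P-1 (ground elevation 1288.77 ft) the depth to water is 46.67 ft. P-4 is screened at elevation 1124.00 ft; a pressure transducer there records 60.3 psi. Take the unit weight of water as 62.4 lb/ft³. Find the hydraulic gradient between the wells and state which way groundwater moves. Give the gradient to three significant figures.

i ≈ 0.0249; groundwater flows toward the south-west

Total head at P-1: h = 1288.77 − 46.67 = 1242.10 ft.
Pressure head at P-4: ψ = 144·P/γ = 144 × 60.3 / 62.4 = 139.15 ft.
Total head at P-4: h = z + ψ = 1124.00 + 139.15 = 1263.15 ft.
Head difference: h(P-1) − h(P-4) = 1242.10 − 1263.15 = -21.05 ft.
Hydraulic gradient: i = |Δh| / L = 21.05 / 847 = 0.0249.
Flow is from higher to lower head: from P-4 toward P-1, i.e. toward the south-west.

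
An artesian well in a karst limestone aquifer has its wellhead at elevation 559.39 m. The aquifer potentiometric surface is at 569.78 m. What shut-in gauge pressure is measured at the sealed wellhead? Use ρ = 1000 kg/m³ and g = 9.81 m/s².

Head above the cap: Δh = 569.78 − 559.39 = 10.39 m.
P = ρgΔh = 1000 × 9.81 × 10.39 = 101926 Pa ≈ 102 kPa.

P ≈ 102 kPa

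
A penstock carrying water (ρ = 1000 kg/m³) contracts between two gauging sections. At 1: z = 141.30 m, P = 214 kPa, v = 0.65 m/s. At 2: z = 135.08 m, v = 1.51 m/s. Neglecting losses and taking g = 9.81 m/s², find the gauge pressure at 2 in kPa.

Pressure head at 1: ψ₁ = P₁/(ρg) = 214×1000 / (1000 × 9.81) = 21.81 m.
Velocity heads: v₁²/2g = 0.65²/19.62 = 0.022 m; v₂²/2g = 1.51²/19.62 = 0.116 m.
Total head H = z₁ + ψ₁ + v₁²/2g = 141.30 + 21.81 + 0.022 = 163.13 m.
ψ₂ = H − z₂ − v₂²/2g = 163.13 − 135.08 − 0.116 = 27.93 m.
P₂ = ρgψ₂ = 1000 × 9.81 × 27.93 ≈ 274 kPa.

P₂ ≈ 274 kPa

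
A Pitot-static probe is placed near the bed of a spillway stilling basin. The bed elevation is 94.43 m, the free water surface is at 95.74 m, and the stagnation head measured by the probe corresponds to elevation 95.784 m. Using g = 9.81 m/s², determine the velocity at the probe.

Near the bed, under hydrostatic conditions, the piezometric head (z + ψ) equals the free-surface elevation, 95.74 m.
Velocity head = total − piezometric = 95.784 − 95.74 = 0.044 m.
v = √(2g·h_v) = √(2 × 9.81 × 0.044) = 0.929 m/s.

v ≈ 0.929 m/s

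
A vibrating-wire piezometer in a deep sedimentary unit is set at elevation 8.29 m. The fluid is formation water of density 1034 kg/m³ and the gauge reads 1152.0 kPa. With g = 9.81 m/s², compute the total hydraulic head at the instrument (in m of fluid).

h ≈ 121.86 m

ψ = P/(ρg) = 1152.0×1000 / (1034 × 9.81) = 113.57 m.
h = z + ψ = 8.29 + 113.57 = 121.86 m.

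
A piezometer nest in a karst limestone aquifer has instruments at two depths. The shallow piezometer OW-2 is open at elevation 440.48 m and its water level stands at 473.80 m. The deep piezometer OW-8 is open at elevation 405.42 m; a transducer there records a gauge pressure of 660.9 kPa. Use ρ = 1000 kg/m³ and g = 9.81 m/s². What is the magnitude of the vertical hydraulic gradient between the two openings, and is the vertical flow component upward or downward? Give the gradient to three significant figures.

|i_v| ≈ 0.0288; vertical flow is downward

Total head at OW-2: h = 473.80 m (water level in the standpipe).
Pressure head at OW-8: ψ = P/(ρg) = 660.9×1000 / (1000 × 9.81) = 67.37 m.
Total head at OW-8: h = z + ψ = 405.42 + 67.37 = 472.79 m.
Δh = h(OW-2) − h(OW-8) = 473.80 − 472.79 = 1.01 m.
Vertical separation Δz = 440.48 − 405.42 = 35.06 m.
|i_v| = |Δh| / Δz = 1.01 / 35.06 = 0.0288.
Head is higher in the shallow piezometer, so vertical flow is downward (recharge condition).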